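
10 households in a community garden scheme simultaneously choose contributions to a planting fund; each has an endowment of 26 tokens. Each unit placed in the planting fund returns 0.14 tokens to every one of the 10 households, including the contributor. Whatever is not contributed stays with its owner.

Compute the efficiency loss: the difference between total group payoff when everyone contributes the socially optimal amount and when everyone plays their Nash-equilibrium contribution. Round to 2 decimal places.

The private return per contributed unit is 0.14 < 1, so contributing 0 is dominant for every player. At the Nash equilibrium everyone keeps their 26, and the group total is 10 × 26 = 260.
Each contributed unit returns 1.400 to the group as a whole (0.14 to each of 10 players), which exceeds 1, so the social optimum is full contribution: group total = 1.400 × 260 = 364.00.
Efficiency loss = 364.00 − 260 = 104.00.

104.00 tokens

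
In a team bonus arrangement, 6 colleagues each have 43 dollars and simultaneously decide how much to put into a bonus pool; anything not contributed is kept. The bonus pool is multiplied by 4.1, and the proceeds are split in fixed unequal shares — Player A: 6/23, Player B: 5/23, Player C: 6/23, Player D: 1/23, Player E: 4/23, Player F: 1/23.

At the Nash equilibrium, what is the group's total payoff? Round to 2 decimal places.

Each unit j contributes comes back to j as 4.1 × (j's share), so j prefers to contribute only if that share exceeds 1/4.1 = 0.2439; otherwise keeping the unit dominates.
The shares above 0.2439 belong to Player A and Player C, contributing 43 each; the remaining 4 contribute 0. Total contributed: 86.
The bonus pool pays out 4.1 × 86 = 352.60 in total (split across the unequal shares, but the aggregate is all that matters for the group sum).
The 4 free-riders keep 43 each, adding 172. Group total = 172 + 352.60 = 524.60.

524.60 dollars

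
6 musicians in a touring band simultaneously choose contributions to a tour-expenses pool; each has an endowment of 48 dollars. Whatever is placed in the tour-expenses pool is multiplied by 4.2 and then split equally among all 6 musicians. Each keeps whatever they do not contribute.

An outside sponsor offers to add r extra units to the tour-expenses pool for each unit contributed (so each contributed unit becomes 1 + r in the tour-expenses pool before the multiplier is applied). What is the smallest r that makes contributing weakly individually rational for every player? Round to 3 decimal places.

0.429

With matching at rate r, one contributed unit becomes (1 + r) in the tour-expenses pool and returns 4.2 × (1 + r) / 6 to the contributor.
Setting this equal to 1: 1 + r = 6/4.2 = 1.4286.
So the minimum matching rate is r = 1.4286 − 1 = 0.429.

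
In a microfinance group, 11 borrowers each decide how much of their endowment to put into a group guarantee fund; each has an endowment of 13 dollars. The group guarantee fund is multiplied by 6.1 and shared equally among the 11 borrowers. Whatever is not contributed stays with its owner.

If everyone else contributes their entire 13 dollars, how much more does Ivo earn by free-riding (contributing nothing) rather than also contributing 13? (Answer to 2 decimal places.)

Switching from a contribution of 13 to 0 lets Ivo keep an extra 13 dollars, but lowers the group guarantee fund by 13, which costs Ivo their own share of that drop: 6.1/11 × 13 = 7.21.
Net gain = 13 − 7.21 = 5.79. The private return per contributed unit (0.5545) is below 1, so free-riding is indeed the best response regardless of what the others do.

5.79 dollars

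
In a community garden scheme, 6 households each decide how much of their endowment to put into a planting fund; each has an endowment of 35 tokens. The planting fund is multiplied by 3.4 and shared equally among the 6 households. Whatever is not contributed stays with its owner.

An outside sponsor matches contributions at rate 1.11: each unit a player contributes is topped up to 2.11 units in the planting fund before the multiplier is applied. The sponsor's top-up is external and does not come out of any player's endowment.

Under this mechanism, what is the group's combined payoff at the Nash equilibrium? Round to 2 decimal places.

1506.54 tokens

The effective private return per unit is now 3.4 × 2.11 / 6 = 1.1957 > 1, so every player's dominant strategy flips to full contribution.
At the Nash equilibrium everyone contributes 35. Group total payoff = 3.4 × 2.11 × 210 = 1506.54.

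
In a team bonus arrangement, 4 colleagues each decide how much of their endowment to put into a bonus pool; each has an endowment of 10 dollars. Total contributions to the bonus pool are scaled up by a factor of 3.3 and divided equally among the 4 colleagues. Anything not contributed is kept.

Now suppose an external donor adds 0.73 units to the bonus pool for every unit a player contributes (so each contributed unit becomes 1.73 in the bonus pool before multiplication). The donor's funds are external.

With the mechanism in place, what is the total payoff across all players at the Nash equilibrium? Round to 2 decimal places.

Under the mechanism each unit contributed yields 3.3 × 1.73 / 4 = 1.4273 back to its contributor per unit of net cost, which exceeds 1, making full contribution the dominant choice for everyone.
So the Nash equilibrium is full contribution by all 4; the group earns 3.3 × 1.73 × 40 = 228.36.

228.36 dollars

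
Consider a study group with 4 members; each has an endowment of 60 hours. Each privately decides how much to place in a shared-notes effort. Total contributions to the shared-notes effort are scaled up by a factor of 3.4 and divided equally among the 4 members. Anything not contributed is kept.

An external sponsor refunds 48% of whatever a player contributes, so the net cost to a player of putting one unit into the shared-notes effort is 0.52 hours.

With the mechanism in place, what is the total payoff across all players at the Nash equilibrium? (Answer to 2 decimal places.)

931.20 hours

Under the mechanism each unit contributed yields (3.4/4) / 0.52 = 1.6346 back to its contributor per unit of net cost, which exceeds 1, making full contribution the dominant choice for everyone.
At the Nash equilibrium everyone contributes 60. Group total payoff = 4 × (60 × 0.48 + 3.4 × 60) = 931.20.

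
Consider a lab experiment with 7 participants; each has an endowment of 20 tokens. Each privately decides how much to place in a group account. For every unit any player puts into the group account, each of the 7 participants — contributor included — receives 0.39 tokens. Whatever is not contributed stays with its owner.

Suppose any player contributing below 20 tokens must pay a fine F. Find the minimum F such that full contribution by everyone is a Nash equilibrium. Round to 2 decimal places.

Given the others contribute fully, the best deviation is to contribute 0 (any partial contribution still incurs the fine and gives up units whose private return 0.39 is below 1).
Deviating from 20 to 0 saves 20 tokens but forfeits the deviator's share of the drop in the group account: 0.39 × 20 = 7.80.
So the deviation gain is 20 − 7.80 = 12.20, and the fine must be at least 12.20 tokens to wipe it out.

12.20 tokens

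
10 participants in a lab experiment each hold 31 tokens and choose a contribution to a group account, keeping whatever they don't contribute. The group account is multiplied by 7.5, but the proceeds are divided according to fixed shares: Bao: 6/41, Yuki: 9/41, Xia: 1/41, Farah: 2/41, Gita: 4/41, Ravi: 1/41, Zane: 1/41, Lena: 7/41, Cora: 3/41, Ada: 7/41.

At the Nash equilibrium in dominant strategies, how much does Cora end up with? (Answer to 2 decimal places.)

99.05 tokens

Each unit j contributes comes back to j as 7.5 × (j's share), so j prefers to contribute only if that share exceeds 1/7.5 = 0.1333; otherwise keeping the unit dominates.
The shares above 0.1333 belong to Bao, Yuki, Lena and Ada, contributing 31 each; the remaining 6 contribute 0. Total contributed: 124.
Cora keeps 31 and receives 7.5 × 124 × 3/41 = 68.05 from the group account, for a payoff of 99.05.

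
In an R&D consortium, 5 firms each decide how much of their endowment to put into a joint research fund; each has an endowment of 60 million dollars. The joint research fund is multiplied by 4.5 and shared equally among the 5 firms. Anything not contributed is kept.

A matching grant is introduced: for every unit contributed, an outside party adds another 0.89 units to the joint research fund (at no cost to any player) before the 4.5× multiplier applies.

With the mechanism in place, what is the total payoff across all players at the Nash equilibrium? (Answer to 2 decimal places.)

The effective private return per unit is now 4.5 × 1.89 / 5 = 1.7010 > 1, so every player's dominant strategy flips to full contribution.
So the Nash equilibrium is full contribution by all 5; the group earns 4.5 × 1.89 × 300 = 2551.50.

2551.50 million dollars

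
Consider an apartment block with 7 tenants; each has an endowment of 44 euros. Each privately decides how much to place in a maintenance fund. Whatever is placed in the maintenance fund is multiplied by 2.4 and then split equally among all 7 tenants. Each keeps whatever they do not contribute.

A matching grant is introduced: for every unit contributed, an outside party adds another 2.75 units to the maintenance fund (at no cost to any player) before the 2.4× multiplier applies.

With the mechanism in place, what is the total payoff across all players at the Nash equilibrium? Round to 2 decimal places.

2772.00 euros

Under the mechanism each unit contributed yields 2.4 × 3.75 / 7 = 1.2857 back to its contributor per unit of net cost, which exceeds 1, making full contribution the dominant choice for everyone.
At the Nash equilibrium everyone contributes 44. Group total payoff = 2.4 × 3.75 × 308 = 2772.00.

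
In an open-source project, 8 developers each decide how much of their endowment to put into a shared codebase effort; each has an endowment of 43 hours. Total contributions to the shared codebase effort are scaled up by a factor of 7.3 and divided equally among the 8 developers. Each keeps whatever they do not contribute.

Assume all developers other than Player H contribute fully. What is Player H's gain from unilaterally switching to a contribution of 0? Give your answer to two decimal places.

Switching from a contribution of 43 to 0 lets Player H keep an extra 43 hours, but lowers the shared codebase effort by 43, which costs Player H their own share of that drop: 7.3/8 × 43 = 39.24.
Net gain = 43 − 39.24 = 3.76. The private return per contributed unit (0.9125) is below 1, so free-riding is indeed the best response regardless of what the others do.

3.76 hours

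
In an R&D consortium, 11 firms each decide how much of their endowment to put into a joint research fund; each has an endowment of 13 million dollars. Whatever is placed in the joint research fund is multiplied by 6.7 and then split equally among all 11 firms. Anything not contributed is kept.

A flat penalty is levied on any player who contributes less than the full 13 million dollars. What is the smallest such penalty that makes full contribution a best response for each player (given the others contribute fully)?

5.08 million dollars

Given the others contribute fully, the best deviation is to contribute 0 (any partial contribution still incurs the fine and gives up units whose private return 0.6091 is below 1).
Deviating from 13 to 0 saves 13 million dollars but forfeits the deviator's share of the drop in the joint research fund: 6.7/11 × 13 = 7.92.
So the deviation gain is 13 − 7.92 = 5.08, and the fine must be at least 5.08 million dollars to wipe it out.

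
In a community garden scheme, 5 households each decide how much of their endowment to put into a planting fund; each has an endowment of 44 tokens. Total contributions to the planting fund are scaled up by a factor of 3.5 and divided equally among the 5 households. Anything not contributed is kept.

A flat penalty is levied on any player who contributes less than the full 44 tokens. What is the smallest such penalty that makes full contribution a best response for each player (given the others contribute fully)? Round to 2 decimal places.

13.20 tokens

Given the others contribute fully, the best deviation is to contribute 0 (any partial contribution still incurs the fine and gives up units whose private return 0.7000 is below 1).
Deviating from 44 to 0 saves 44 tokens but forfeits the deviator's share of the drop in the planting fund: 3.5/5 × 44 = 30.80.
So the deviation gain is 44 − 30.80 = 13.20, and the fine must be at least 13.20 tokens to wipe it out.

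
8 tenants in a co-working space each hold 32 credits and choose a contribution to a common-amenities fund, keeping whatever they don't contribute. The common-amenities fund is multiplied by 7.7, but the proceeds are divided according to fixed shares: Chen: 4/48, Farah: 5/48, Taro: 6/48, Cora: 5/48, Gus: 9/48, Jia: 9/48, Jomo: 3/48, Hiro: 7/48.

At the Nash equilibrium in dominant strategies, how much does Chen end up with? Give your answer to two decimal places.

93.60 credits

A player with share s gets back 7.7·s per unit contributed, so full contribution is dominant for anyone with s > 1/7.7 = 0.1299 and zero contribution is dominant for anyone below.
Gus, Jia and Hiro clear that bar, contributing 32 each; the remaining 5 contribute 0. Total contributed: 96.
Chen keeps 32 and receives 7.7 × 96 × 4/48 = 61.60 from the common-amenities fund, for a payoff of 93.60.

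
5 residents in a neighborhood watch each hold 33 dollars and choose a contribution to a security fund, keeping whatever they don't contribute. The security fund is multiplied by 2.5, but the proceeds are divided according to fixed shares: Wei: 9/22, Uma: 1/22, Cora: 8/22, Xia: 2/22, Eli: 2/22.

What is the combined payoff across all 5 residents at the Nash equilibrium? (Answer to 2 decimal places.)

214.50 dollars

Player j's private return per contributed unit is 2.5 × (j's share). Contributing is weakly dominant for j when that share is at least 1/2.5 = 0.4000, and contributing 0 is dominant otherwise.
The only share above 0.4000 is Wei's 9/22, contributing 33; the remaining 4 contribute 0. Total contributed: 33.
The security fund pays out 2.5 × 33 = 82.50 in total (split across the unequal shares, but the aggregate is all that matters for the group sum).
The 4 free-riders keep 33 each, adding 132. Group total = 132 + 82.50 = 214.50.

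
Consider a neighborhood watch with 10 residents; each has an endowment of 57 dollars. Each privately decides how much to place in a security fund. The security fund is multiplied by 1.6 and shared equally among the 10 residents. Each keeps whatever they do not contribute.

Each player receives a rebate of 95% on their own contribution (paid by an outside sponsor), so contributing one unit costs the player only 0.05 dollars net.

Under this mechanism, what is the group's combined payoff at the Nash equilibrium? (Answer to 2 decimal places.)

1453.50 dollars

With the mechanism, a contributed unit returns (1.6/10) / 0.05 = 3.2000 per unit of net cost to the contributor — now above 1 — so contributing fully is weakly dominant for every player.
At the Nash equilibrium everyone contributes 57. Group total payoff = 10 × (57 × 0.95 + 1.6 × 57) = 1453.50.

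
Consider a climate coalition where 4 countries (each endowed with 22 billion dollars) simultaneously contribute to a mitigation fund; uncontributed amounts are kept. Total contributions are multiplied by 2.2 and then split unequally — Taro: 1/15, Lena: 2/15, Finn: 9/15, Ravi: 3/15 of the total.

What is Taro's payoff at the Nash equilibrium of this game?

25.23 billion dollars

A player with share s gets back 2.2·s per unit contributed, so full contribution is dominant for anyone with s > 1/2.2 = 0.4545 and zero contribution is dominant for anyone below.
Only Finn (9/15) clears that bar, contributing 22; the remaining 3 contribute 0. Total contributed: 22.
Taro keeps 22 and receives 2.2 × 22 × 1/15 = 3.23 from the mitigation fund, for a payoff of 25.23.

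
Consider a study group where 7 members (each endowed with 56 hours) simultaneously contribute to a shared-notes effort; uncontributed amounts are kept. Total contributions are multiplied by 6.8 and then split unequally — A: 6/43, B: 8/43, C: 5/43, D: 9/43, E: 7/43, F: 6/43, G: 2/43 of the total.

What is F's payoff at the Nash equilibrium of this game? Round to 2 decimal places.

215.40 hours

For player j, contributing a unit is worthwhile iff 6.8 × (j's share) ≥ 1, i.e. iff j's share is at least 0.1471.
The shares above 0.1471 belong to B, D and E, contributing 56 each; the remaining 4 contribute 0. Total contributed: 168.
F keeps 56 and receives 6.8 × 168 × 6/43 = 159.40 from the shared-notes effort, for a payoff of 215.40.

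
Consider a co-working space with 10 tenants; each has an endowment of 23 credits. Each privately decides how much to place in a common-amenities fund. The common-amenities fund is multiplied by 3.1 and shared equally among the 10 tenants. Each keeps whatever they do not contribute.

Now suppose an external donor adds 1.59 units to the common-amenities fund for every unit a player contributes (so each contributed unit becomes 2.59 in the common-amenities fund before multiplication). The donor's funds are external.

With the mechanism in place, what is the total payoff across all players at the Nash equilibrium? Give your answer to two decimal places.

230.00 credits

The effective private return is 3.1 × 2.59 / 10 = 0.8029, which is still under 1, so the mechanism doesn't change anyone's dominant strategy: zero contribution.
Everyone keeps their endowment and the group total is 10 × 23 = 230.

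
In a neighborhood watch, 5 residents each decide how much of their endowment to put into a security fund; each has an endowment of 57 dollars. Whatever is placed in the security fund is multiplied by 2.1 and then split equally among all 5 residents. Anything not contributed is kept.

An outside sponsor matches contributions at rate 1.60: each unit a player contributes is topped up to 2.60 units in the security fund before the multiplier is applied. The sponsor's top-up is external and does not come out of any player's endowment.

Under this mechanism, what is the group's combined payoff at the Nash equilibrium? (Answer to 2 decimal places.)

With the mechanism, a contributed unit returns 2.1 × 2.60 / 5 = 1.0920 per unit of net cost to the contributor — now above 1 — so contributing fully is weakly dominant for every player.
At the Nash equilibrium everyone contributes 57. Group total payoff = 2.1 × 2.60 × 285 = 1556.10.

1556.10 dollars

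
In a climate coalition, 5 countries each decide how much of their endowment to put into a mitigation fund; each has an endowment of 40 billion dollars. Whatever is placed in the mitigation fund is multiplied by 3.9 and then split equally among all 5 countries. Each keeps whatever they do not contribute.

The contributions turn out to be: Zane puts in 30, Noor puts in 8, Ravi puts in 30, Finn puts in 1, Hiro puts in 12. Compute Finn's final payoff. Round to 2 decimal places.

Total contributed: 30 + 8 + 30 + 1 + 12 = 81.
Each receives 3.9 × 81 / 5 = 63.18 from the mitigation fund.
Finn keeps 40 − 1 = 39, so Finn's payoff is 39 + 63.18 = 102.18.

102.18 billion dollars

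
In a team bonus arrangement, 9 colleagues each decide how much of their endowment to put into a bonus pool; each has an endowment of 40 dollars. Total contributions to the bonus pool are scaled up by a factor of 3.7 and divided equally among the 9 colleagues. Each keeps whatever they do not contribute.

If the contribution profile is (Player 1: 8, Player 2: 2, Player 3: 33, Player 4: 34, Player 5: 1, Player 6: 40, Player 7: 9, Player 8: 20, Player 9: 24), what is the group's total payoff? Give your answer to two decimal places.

821.70 dollars

Total contributed: 8 + 2 + 33 + 34 + 1 + 40 + 9 + 20 + 24 = 171; total kept: 9 × 40 − 171 = 189.
The bonus pool pays out 3.7 × 171 = 632.70 in aggregate.
Group total = 189 + 632.70 = 821.70.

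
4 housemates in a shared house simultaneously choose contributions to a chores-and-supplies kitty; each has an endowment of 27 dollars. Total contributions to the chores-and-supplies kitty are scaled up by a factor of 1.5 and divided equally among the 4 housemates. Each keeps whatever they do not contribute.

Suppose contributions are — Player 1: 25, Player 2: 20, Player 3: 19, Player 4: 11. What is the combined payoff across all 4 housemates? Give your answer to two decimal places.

Total contributed: 25 + 20 + 19 + 11 = 75; total kept: 4 × 27 − 75 = 33.
The chores-and-supplies kitty pays out 1.5 × 75 = 112.50 in aggregate.
Group total = 33 + 112.50 = 145.50.

145.50 dollars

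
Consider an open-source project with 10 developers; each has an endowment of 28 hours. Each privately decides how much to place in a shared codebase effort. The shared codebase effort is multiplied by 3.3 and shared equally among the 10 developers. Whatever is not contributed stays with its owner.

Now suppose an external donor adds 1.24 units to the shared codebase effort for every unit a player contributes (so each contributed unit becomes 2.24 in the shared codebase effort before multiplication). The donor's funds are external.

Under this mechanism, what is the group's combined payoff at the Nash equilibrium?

280.00 hours

The effective private return is 3.3 × 2.24 / 10 = 0.7392, which is still under 1, so the mechanism doesn't change anyone's dominant strategy: zero contribution.
Everyone keeps their endowment and the group total is 10 × 28 = 280.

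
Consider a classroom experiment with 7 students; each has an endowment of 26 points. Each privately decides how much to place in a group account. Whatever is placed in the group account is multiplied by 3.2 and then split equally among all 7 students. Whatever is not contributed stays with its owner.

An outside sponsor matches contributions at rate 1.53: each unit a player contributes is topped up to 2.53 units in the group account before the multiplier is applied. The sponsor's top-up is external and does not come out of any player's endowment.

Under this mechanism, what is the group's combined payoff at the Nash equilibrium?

The effective private return per unit is now 3.2 × 2.53 / 7 = 1.1566 > 1, so every player's dominant strategy flips to full contribution.
So the Nash equilibrium is full contribution by all 7; the group earns 3.2 × 2.53 × 182 = 1473.47.

1473.47 points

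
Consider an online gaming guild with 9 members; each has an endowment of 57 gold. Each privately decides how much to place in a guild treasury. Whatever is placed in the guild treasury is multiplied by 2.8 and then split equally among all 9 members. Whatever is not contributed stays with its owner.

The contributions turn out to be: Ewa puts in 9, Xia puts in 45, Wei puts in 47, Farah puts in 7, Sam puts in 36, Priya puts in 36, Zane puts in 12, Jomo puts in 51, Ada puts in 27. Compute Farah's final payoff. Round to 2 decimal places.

134.00 gold

Total contributed: 9 + 45 + 47 + 7 + 36 + 36 + 12 + 51 + 27 = 270.
Each receives 2.8 × 270 / 9 = 84.00 from the guild treasury.
Farah keeps 57 − 7 = 50, so Farah's payoff is 50 + 84.00 = 134.00.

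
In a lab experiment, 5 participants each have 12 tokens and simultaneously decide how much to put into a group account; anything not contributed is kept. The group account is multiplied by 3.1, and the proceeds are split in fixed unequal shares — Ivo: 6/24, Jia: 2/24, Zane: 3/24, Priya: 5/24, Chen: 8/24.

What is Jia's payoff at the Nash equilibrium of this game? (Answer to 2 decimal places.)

For player j, contributing a unit is worthwhile iff 3.1 × (j's share) ≥ 1, i.e. iff j's share is at least 0.3226.
The only share above 0.3226 is Chen's 8/24, contributing 12; the remaining 4 contribute 0. Total contributed: 12.
Jia keeps 12 and receives 3.1 × 12 × 2/24 = 3.10 from the group account, for a payoff of 15.10.

15.10 tokens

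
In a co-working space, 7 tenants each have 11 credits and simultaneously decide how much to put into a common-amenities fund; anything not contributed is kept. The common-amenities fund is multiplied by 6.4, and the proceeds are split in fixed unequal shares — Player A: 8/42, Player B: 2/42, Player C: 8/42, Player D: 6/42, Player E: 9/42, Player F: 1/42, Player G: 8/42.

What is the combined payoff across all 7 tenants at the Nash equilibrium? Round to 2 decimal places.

Each unit j contributes comes back to j as 6.4 × (j's share), so j prefers to contribute only if that share exceeds 1/6.4 = 0.1563; otherwise keeping the unit dominates.
Player A, Player C, Player E and Player G clear that bar, contributing 11 each; the remaining 3 contribute 0. Total contributed: 44.
The common-amenities fund pays out 6.4 × 44 = 281.60 in total (split across the unequal shares, but the aggregate is all that matters for the group sum).
The 3 free-riders keep 11 each, adding 33. Group total = 33 + 281.60 = 314.60.

314.60 credits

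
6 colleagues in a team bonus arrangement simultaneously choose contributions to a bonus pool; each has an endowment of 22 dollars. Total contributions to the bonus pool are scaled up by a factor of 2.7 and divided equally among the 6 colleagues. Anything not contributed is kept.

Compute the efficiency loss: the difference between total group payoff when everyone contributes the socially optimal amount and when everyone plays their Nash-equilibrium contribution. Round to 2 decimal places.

224.40 dollars

Each contributed unit returns 2.7/6 = 0.4500 to its contributor — below 1 — so contributing 0 is dominant for every player. At the Nash equilibrium everyone keeps their 22, and the group total is 6 × 22 = 132.
Each contributed unit returns 2.700 to the group as a whole (0.4500 to each of 6 players), which exceeds 1, so the social optimum is full contribution: group total = 2.700 × 132 = 356.40.
Efficiency loss = 356.40 − 132 = 224.40.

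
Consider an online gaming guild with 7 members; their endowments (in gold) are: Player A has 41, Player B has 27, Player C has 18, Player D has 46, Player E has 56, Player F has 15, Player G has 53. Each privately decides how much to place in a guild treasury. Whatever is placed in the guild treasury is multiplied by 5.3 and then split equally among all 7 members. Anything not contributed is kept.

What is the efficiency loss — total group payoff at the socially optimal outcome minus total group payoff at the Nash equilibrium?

1100.80 gold

The private return per contributed unit is 5.3/7 = 0.7571 < 1 for every player regardless of endowment, so the Nash equilibrium is zero contribution and the group total is Σ E_j = 41 + 27 + 18 + 46 + 56 + 15 + 53 = 256.
Each contributed unit returns 5.300 to the group, so the social optimum is full contribution by everyone: group total = 5.300 × 256 = 1356.80.
Efficiency loss = (5.300 − 1) × 256 = 1100.80.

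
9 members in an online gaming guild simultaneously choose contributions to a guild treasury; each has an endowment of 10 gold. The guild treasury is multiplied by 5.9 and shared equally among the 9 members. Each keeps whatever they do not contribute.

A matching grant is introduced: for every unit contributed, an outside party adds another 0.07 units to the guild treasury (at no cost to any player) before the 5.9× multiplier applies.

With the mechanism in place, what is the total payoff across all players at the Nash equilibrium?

90.00 gold

Even with the mechanism, each unit contributed returns only 5.9 × 1.07 / 9 = 0.7014 per unit of net cost, so contributing nothing is still dominant.
Everyone keeps their endowment and the group total is 9 × 10 = 90.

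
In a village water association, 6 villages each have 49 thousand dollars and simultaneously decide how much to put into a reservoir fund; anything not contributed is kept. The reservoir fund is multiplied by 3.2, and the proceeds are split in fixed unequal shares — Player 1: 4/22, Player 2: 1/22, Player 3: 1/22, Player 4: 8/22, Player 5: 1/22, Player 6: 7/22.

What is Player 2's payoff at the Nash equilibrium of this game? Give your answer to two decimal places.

Player j's private return per contributed unit is 3.2 × (j's share). Contributing is weakly dominant for j when that share is at least 1/3.2 = 0.3125, and contributing 0 is dominant otherwise.
The shares above 0.3125 belong to Player 4 and Player 6, contributing 49 each; the remaining 4 contribute 0. Total contributed: 98.
Player 2 keeps 49 and receives 3.2 × 98 × 1/22 = 14.25 from the reservoir fund, for a payoff of 63.25.

63.25 thousand dollars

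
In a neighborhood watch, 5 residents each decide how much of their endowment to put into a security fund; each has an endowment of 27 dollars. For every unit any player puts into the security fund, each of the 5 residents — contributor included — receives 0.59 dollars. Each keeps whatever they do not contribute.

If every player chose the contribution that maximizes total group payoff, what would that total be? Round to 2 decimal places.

398.25 dollars

Each contributed unit returns 2.950 to the group as a whole (0.59 to each of 5 players), which exceeds 1, so the social optimum is full contribution: group total = 2.950 × 135 = 398.25.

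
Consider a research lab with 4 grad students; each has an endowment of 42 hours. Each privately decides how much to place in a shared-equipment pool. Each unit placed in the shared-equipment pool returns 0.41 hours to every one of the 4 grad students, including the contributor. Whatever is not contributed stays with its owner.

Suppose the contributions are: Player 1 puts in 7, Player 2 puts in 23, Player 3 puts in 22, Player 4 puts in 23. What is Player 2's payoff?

49.75 hours

Total contributed: 7 + 23 + 22 + 23 = 75.
Each receives 0.41 × 75 = 30.75 from the shared-equipment pool.
Player 2 keeps 42 − 23 = 19, so Player 2's payoff is 19 + 30.75 = 49.75.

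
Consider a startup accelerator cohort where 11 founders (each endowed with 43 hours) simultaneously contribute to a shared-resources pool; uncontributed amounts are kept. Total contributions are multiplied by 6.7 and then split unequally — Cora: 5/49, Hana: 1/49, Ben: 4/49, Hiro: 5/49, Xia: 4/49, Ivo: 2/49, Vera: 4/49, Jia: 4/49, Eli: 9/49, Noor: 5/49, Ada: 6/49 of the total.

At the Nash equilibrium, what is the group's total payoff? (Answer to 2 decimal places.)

Each unit j contributes comes back to j as 6.7 × (j's share), so j prefers to contribute only if that share exceeds 1/6.7 = 0.1493; otherwise keeping the unit dominates.
Only Eli (9/49) clears that bar, contributing 43; the remaining 10 contribute 0. Total contributed: 43.
The shared-resources pool pays out 6.7 × 43 = 288.10 in total (split across the unequal shares, but the aggregate is all that matters for the group sum).
The 10 free-riders keep 43 each, adding 430. Group total = 430 + 288.10 = 718.10.

718.10 hours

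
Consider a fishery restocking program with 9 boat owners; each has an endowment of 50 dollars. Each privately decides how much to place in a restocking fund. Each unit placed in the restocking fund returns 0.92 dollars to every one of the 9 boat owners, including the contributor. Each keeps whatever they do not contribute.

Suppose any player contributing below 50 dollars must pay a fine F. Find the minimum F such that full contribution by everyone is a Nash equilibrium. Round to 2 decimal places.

Given the others contribute fully, the best deviation is to contribute 0 (any partial contribution still incurs the fine and gives up units whose private return 0.92 is below 1).
Deviating from 50 to 0 saves 50 dollars but forfeits the deviator's share of the drop in the restocking fund: 0.92 × 50 = 46.00.
So the deviation gain is 50 − 46.00 = 4.00, and the fine must be at least 4.00 dollars to wipe it out.

4.00 dollars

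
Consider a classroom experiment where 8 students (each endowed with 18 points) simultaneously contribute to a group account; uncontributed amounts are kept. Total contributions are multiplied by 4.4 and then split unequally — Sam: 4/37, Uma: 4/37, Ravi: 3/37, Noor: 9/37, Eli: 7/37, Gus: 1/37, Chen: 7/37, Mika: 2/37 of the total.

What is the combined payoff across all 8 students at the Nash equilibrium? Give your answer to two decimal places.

For player j, contributing a unit is worthwhile iff 4.4 × (j's share) ≥ 1, i.e. iff j's share is at least 0.2273.
Noor alone (share 9/37) is above the threshold, contributing 18; the remaining 7 contribute 0. Total contributed: 18.
The group account pays out 4.4 × 18 = 79.20 in total (split across the unequal shares, but the aggregate is all that matters for the group sum).
The 7 free-riders keep 18 each, adding 126. Group total = 126 + 79.20 = 205.20.

205.20 points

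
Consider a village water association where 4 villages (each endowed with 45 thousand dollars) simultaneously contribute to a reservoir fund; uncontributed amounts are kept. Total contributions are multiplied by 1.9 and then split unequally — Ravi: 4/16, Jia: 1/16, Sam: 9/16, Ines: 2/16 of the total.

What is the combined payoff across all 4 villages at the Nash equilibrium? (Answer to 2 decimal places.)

220.50 thousand dollars

Player j's private return per contributed unit is 1.9 × (j's share). Contributing is weakly dominant for j when that share is at least 1/1.9 = 0.5263, and contributing 0 is dominant otherwise.
The only share above 0.5263 is Sam's 9/16, contributing 45; the remaining 3 contribute 0. Total contributed: 45.
The reservoir fund pays out 1.9 × 45 = 85.50 in total (split across the unequal shares, but the aggregate is all that matters for the group sum).
The 3 free-riders keep 45 each, adding 135. Group total = 135 + 85.50 = 220.50.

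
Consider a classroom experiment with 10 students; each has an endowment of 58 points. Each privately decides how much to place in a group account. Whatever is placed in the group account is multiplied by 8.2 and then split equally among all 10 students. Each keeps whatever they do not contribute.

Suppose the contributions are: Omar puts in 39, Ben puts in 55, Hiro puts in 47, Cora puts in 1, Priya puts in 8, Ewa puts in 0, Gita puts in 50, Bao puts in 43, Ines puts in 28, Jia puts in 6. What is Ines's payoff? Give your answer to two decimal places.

Total contributed: 39 + 55 + 47 + 1 + 8 + 0 + 50 + 43 + 28 + 6 = 277.
Each receives 8.2 × 277 / 10 = 227.14 from the group account.
Ines keeps 58 − 28 = 30, so Ines's payoff is 30 + 227.14 = 257.14.

257.14 points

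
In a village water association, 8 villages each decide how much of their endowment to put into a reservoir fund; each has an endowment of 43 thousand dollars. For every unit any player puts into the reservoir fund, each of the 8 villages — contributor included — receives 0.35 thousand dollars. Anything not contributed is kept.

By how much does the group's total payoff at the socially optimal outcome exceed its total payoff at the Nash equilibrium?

619.20 thousand dollars

The private return per contributed unit is 0.35 < 1, so contributing 0 is dominant for every player. At the Nash equilibrium everyone keeps their 43, and the group total is 8 × 43 = 344.
Each contributed unit returns 2.800 to the group as a whole (0.35 to each of 8 players), which exceeds 1, so the social optimum is full contribution: group total = 2.800 × 344 = 963.20.
Efficiency loss = 963.20 − 344 = 619.20.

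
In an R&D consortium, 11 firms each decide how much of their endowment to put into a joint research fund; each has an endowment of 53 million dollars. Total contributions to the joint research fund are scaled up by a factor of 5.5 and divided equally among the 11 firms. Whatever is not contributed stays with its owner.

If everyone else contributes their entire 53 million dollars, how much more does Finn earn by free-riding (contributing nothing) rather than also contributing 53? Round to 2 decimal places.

26.50 million dollars

Switching from a contribution of 53 to 0 lets Finn keep an extra 53 million dollars, but lowers the joint research fund by 53, which costs Finn their own share of that drop: 5.5/11 × 53 = 26.50.
Net gain = 53 − 26.50 = 26.50. The private return per contributed unit (0.5000) is below 1, so free-riding is indeed the best response regardless of what the others do.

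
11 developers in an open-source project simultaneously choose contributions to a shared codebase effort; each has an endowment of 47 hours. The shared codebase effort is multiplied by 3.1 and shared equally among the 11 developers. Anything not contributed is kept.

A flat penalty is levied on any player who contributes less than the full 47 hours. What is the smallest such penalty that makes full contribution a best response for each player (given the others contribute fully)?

Given the others contribute fully, the best deviation is to contribute 0 (any partial contribution still incurs the fine and gives up units whose private return 0.2818 is below 1).
Deviating from 47 to 0 saves 47 hours but forfeits the deviator's share of the drop in the shared codebase effort: 3.1/11 × 47 = 13.25.
So the deviation gain is 47 − 13.25 = 33.75, and the fine must be at least 33.75 hours to wipe it out.

33.75 hours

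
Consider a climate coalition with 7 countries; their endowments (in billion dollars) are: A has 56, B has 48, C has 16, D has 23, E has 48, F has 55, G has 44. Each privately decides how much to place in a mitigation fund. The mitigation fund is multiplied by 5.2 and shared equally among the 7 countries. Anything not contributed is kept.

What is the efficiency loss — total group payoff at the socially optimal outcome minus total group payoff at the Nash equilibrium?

1218.00 billion dollars

The private return per contributed unit is 5.2/7 = 0.7429 < 1 for every player regardless of endowment, so the Nash equilibrium is zero contribution and the group total is Σ E_j = 56 + 48 + 16 + 23 + 48 + 55 + 44 = 290.
Each contributed unit returns 5.200 to the group, so the social optimum is full contribution by everyone: group total = 5.200 × 290 = 1508.00.
Efficiency loss = (5.200 − 1) × 290 = 1218.00.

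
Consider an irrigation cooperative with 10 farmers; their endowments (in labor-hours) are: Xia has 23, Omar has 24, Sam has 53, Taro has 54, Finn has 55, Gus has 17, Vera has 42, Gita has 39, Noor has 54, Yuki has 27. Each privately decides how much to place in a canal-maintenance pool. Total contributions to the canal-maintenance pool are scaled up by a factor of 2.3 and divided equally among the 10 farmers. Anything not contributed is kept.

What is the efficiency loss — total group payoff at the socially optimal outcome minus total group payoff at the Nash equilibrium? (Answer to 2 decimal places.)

504.40 labor-hours

The private return per contributed unit is 2.3/10 = 0.2300 < 1 for every player regardless of endowment, so the Nash equilibrium is zero contribution and the group total is Σ E_j = 23 + 24 + 53 + 54 + 55 + 17 + 42 + 39 + 54 + 27 = 388.
Each contributed unit returns 2.300 to the group, so the social optimum is full contribution by everyone: group total = 2.300 × 388 = 892.40.
Efficiency loss = (2.300 − 1) × 388 = 504.40.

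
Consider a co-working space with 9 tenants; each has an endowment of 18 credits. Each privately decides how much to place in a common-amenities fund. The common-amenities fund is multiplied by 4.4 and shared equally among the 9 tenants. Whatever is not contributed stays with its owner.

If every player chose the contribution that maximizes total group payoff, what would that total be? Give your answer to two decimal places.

Each contributed unit returns 4.400 to the group as a whole (0.4889 to each of 9 players), which exceeds 1, so the social optimum is full contribution: group total = 4.400 × 162 = 712.80.

712.80 credits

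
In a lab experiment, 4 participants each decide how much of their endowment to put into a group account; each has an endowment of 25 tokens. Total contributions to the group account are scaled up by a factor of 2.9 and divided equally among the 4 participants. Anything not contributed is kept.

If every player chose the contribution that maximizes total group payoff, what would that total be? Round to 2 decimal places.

Each contributed unit returns 2.900 to the group as a whole (0.7250 to each of 4 players), which exceeds 1, so the social optimum is full contribution: group total = 2.900 × 100 = 290.00.

290.00 tokens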